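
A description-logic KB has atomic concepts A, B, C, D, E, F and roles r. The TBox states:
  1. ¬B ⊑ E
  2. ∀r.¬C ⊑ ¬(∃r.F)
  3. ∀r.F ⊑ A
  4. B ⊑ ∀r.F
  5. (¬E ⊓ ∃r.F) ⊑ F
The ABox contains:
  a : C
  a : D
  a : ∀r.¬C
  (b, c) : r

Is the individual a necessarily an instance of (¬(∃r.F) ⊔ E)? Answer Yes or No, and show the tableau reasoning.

Yes

1. a : (¬(∃r.F) ⊔ E)?  L(a) = {C, D, ∀r.¬C} ∪ {(∃r.F ⊓ ¬E)}
   clash {E, ¬E} at a — a ∈ (¬(∃r.F) ⊔ E)
2. Hence a : (¬(∃r.F) ⊔ E): entailed.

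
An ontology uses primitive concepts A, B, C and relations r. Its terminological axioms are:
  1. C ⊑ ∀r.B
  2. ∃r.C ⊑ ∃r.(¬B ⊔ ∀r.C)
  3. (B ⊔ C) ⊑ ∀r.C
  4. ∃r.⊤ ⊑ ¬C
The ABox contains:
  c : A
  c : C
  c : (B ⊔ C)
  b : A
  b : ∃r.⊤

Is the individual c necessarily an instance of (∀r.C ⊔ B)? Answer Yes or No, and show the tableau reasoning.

Yes

1. c : (∀r.C ⊔ B)?  L(c) = {A, C, (B ⊔ C)} ∪ {(∃r.¬C ⊓ ¬B)}
   clash {C, ¬C} at c — c ∈ (∀r.C ⊔ B)
2. Hence c : (∀r.C ⊔ B): entailed.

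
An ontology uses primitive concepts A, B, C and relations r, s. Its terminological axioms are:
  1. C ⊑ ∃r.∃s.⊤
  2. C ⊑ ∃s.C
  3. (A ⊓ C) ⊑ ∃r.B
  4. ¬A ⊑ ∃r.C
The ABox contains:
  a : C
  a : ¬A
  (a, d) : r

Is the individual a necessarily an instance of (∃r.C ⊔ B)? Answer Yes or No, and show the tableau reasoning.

Yes

1. a : (∃r.C ⊔ B)?  L(a) = {C, ¬A} ∪ {(∀r.¬C ⊓ ¬B)}
   clash {C, ¬C} at an ∃-successor — a ∈ (∃r.C ⊔ B)
2. Hence a : (∃r.C ⊔ B): entailed.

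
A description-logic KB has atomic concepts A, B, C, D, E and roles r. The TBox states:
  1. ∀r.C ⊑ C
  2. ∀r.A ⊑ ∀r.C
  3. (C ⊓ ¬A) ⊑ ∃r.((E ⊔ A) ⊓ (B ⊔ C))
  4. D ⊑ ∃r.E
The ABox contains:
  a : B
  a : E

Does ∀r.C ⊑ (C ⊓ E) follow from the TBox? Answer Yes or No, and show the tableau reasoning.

No

1. ∀r.C ⊑ (C ⊓ E)  ⇔  (∀r.C ⊓ (¬C ⊔ ¬E)) unsat w.r.t. T
   apply at x₀: ∀r.C⊑C
   open: L(x₀) ⊇ {A, C, ¬D, ¬E, ∀r.C}
2. Hence ∀r.C ⊑ (C ⊓ E): not entailed.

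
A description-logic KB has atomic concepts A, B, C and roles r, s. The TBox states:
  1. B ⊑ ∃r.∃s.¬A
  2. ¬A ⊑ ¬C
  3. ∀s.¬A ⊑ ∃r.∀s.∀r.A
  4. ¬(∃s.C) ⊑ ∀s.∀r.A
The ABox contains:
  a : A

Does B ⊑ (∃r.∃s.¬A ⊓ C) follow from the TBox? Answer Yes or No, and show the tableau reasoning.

1. B ⊑ (∃r.∃s.¬A ⊓ C)  ⇔  (B ⊓ (∀r.∀s.A ⊔ ¬C)) unsat w.r.t. T
   apply at x₀: B⊑∃r.∃s.¬A
   open: L(x₀) ⊇ {A, B, ¬C, ∃r.∃s.¬A, ∃s.A, …} (+ ∃-successors)
2. Hence B ⊑ (∃r.∃s.¬A ⊓ C): not entailed.

No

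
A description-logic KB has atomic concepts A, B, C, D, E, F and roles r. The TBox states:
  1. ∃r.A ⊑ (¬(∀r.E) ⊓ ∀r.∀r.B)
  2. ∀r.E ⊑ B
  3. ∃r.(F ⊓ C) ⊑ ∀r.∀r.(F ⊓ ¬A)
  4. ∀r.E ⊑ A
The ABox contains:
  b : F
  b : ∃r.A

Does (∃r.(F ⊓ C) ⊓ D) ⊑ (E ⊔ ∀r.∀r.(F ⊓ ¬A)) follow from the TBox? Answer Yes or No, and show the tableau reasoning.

Yes

1. (∃r.(F ⊓ C) ⊓ D) ⊑ (E ⊔ ∀r.∀r.(F ⊓ ¬A))  ⇔  ((∃r.(F ⊓ C) ⊓ D) ⊓ (¬E ⊓ ∃r.∃r.(¬F ⊔ A))) unsat w.r.t. T
   all branches close; clash {A, ¬A} at an ∃-successor
2. Hence (∃r.(F ⊓ C) ⊓ D) ⊑ (E ⊔ ∀r.∀r.(F ⊓ ¬A)): entailed.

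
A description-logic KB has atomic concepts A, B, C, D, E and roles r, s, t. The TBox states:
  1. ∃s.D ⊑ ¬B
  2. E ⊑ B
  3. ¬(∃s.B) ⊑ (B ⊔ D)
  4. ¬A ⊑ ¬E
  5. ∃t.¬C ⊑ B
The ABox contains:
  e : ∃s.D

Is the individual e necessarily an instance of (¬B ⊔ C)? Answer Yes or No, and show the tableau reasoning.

1. e : (¬B ⊔ C)?  L(e) = {∃s.D} ∪ {(B ⊓ ¬C)}
   clash {B, ¬B} at e — e ∈ (¬B ⊔ C)
2. Hence e : (¬B ⊔ C): entailed.

Yes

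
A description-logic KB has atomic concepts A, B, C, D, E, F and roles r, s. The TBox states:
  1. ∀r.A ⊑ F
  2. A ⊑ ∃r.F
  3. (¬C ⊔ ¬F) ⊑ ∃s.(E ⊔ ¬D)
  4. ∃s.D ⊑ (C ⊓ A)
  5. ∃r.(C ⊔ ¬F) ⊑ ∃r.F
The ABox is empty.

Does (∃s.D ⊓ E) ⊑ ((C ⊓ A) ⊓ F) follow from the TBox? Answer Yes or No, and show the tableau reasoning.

1. (∃s.D ⊓ E) ⊑ ((C ⊓ A) ⊓ F)  ⇔  ((∃s.D ⊓ E) ⊓ ((¬C ⊔ ¬A) ⊔ ¬F)) unsat w.r.t. T
   apply at x₀: ∃s.D⊑(C ⊓ A)
   open: L(x₀) ⊇ {A, C, E, ¬F, ∃r.F, …} (+ ∃-successors)
2. Hence (∃s.D ⊓ E) ⊑ ((C ⊓ A) ⊓ F): not entailed.

No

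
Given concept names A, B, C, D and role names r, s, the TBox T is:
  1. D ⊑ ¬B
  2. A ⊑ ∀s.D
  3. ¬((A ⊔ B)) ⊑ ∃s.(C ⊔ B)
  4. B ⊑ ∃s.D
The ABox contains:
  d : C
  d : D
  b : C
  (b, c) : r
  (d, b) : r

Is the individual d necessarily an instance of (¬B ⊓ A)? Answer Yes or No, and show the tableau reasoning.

No

1. d : (¬B ⊓ A)?  L(d) = {C, D} ∪ {(B ⊔ ¬A)}
   apply at d: D⊑¬B
   open: L(d) ⊇ {C, D, ¬A, ¬B, ∃s.(C ⊔ B)} (+ ∃-successors) — d ∉ (¬B ⊓ A) possible
2. Hence d : (¬B ⊓ A): not entailed.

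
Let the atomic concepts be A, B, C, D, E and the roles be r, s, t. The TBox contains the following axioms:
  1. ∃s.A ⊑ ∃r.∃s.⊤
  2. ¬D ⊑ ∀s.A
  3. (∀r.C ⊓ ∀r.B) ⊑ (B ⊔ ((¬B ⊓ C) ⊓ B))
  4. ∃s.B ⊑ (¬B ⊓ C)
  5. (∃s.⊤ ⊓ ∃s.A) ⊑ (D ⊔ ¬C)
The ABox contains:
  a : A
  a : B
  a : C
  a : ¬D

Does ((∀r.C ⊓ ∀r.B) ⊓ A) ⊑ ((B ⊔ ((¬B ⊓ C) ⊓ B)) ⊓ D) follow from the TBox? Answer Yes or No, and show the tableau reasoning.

No

1. ((∀r.C ⊓ ∀r.B) ⊓ A) ⊑ ((B ⊔ ((¬B ⊓ C) ⊓ B)) ⊓ D)  ⇔  (((∀r.C ⊓ ∀r.B) ⊓ A) ⊓ ((¬B ⊓ ((B ⊔ ¬C) ⊔ ¬B)) ⊔ ¬D)) unsat w.r.t. T
   apply at x₀: (∀r.C ⊓ ∀r.B)⊑(B ⊔ ((¬B ⊓ C) ⊓ B))
   open: L(x₀) ⊇ {A, B, ¬D, ∀r.B, ∀r.C, …}
2. Hence ((∀r.C ⊓ ∀r.B) ⊓ A) ⊑ ((B ⊔ ((¬B ⊓ C) ⊓ B)) ⊓ D): not entailed.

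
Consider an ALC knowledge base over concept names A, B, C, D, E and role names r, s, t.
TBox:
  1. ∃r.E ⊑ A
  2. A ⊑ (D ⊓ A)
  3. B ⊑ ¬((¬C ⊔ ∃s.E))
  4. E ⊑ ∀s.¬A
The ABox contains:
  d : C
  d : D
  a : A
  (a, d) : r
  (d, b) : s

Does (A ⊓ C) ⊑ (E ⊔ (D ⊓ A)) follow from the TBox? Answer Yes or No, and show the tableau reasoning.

Yes

1. (A ⊓ C) ⊑ (E ⊔ (D ⊓ A))  ⇔  ((A ⊓ C) ⊓ (¬E ⊓ (¬D ⊔ ¬A))) unsat w.r.t. T
   all branches close; clash {A, ¬A} at x₀
2. Hence (A ⊓ C) ⊑ (E ⊔ (D ⊓ A)): entailed.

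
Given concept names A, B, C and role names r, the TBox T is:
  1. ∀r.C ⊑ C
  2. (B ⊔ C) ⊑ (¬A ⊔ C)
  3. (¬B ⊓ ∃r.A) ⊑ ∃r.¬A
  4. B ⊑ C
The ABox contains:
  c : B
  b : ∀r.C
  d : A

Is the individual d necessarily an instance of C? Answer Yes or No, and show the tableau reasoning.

1. d : C?  L(d) = {A} ∪ {¬C}
   open: L(d) ⊇ {A, ¬B, ¬C, ∀r.¬A, ∃r.¬C} (+ ∃-successors) — d ∉ C possible
2. Hence d : C: not entailed.

No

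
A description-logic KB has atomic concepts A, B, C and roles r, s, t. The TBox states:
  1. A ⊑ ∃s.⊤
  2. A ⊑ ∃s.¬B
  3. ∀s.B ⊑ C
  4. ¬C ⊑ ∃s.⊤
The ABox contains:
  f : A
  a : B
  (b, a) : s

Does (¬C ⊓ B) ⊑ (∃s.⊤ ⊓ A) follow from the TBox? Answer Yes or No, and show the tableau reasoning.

1. (¬C ⊓ B) ⊑ (∃s.⊤ ⊓ A)  ⇔  ((¬C ⊓ B) ⊓ (∀s.⊥ ⊔ ¬A)) unsat w.r.t. T
   apply at x₀: ¬C⊑∃s.⊤
   open: L(x₀) ⊇ {B, ¬A, ¬C, ∃s.¬B, ∃s.⊤} (+ ∃-successors)
2. Hence (¬C ⊓ B) ⊑ (∃s.⊤ ⊓ A): not entailed.

No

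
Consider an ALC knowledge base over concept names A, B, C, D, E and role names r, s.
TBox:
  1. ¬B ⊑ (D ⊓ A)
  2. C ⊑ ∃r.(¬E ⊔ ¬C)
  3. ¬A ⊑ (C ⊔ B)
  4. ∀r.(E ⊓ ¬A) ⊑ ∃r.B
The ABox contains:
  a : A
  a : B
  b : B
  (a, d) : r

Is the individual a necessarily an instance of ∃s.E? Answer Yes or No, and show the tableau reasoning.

1. a : ∃s.E?  L(a) = {A, B} ∪ {∀s.¬E}
   open: L(a) ⊇ {A, B, ¬C, ∀s.¬E, ∃r.(¬E ⊔ A)} (+ ∃-successors) — a ∉ ∃s.E possible
2. Hence a : ∃s.E: not entailed.

No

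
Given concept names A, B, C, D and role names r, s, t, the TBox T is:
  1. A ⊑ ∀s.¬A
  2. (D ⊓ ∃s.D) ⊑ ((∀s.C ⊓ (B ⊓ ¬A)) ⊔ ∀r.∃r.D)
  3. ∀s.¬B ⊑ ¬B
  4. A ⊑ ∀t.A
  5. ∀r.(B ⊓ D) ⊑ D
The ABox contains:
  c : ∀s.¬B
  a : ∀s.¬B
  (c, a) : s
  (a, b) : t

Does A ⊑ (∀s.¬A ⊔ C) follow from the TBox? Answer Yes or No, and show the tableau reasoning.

Yes

1. A ⊑ (∀s.¬A ⊔ C)  ⇔  (A ⊓ (∃s.A ⊓ ¬C)) unsat w.r.t. T
   all branches close; clash {A, ¬A} at an ∃-successor
2. Hence A ⊑ (∀s.¬A ⊔ C): entailed.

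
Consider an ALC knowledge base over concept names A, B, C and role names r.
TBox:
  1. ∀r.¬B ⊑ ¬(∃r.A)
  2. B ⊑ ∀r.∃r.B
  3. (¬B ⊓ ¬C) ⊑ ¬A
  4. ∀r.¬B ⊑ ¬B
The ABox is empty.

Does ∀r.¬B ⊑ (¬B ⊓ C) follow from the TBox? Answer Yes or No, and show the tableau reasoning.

1. ∀r.¬B ⊑ (¬B ⊓ C)  ⇔  (∀r.¬B ⊓ (B ⊔ ¬C)) unsat w.r.t. T
   apply at x₀: ∀r.¬B⊑¬(∃r.A); ∀r.¬B⊑¬B
   open: L(x₀) ⊇ {¬A, ¬B, ¬C, ∀r.¬A, ∀r.¬B}
2. Hence ∀r.¬B ⊑ (¬B ⊓ C): not entailed.

No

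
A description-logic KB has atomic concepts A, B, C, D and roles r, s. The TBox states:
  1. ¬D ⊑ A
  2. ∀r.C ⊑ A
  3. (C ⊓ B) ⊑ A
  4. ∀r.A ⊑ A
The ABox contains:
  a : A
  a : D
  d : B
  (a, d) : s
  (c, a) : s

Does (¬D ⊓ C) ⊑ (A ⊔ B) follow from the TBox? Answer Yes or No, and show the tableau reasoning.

1. (¬D ⊓ C) ⊑ (A ⊔ B)  ⇔  ((¬D ⊓ C) ⊓ (¬A ⊓ ¬B)) unsat w.r.t. T
   all branches close; clash {A, ¬A} at x₀
2. Hence (¬D ⊓ C) ⊑ (A ⊔ B): entailed.

Yes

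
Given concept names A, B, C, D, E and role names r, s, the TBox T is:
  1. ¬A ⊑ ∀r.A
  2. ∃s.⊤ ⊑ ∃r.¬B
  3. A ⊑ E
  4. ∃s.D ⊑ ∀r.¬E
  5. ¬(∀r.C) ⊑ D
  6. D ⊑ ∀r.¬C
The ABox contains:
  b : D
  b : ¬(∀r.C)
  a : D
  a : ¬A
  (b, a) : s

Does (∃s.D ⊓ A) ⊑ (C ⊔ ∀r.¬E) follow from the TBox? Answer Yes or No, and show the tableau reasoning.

Yes

1. (∃s.D ⊓ A) ⊑ (C ⊔ ∀r.¬E)  ⇔  ((∃s.D ⊓ A) ⊓ (¬C ⊓ ∃r.E)) unsat w.r.t. T
   all branches close; clash {E, ¬E} at an ∃-successor
2. Hence (∃s.D ⊓ A) ⊑ (C ⊔ ∀r.¬E): entailed.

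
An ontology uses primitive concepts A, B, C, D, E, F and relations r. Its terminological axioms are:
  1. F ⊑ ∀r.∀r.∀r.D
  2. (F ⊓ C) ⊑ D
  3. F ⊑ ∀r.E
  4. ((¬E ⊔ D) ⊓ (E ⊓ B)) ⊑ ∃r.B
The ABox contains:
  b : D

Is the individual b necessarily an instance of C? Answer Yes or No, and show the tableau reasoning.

1. b : C?  L(b) = {D} ∪ {¬C}
   open: L(b) ⊇ {D, ¬C, ¬E, ¬F} — b ∉ C possible
2. Hence b : C: not entailed.

No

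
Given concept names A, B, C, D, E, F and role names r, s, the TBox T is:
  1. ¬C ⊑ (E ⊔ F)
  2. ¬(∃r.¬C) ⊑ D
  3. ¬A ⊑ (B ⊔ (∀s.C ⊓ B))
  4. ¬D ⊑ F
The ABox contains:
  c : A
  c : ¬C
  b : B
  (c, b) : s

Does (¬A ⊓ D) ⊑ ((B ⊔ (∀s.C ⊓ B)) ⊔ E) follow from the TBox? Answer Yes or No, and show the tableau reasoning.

1. (¬A ⊓ D) ⊑ ((B ⊔ (∀s.C ⊓ B)) ⊔ E)  ⇔  ((¬A ⊓ D) ⊓ ((¬B ⊓ (∃s.¬C ⊔ ¬B)) ⊓ ¬E)) unsat w.r.t. T
   all branches close; clash {B, ¬B} at x₀
2. Hence (¬A ⊓ D) ⊑ ((B ⊔ (∀s.C ⊓ B)) ⊔ E): entailed.

Yes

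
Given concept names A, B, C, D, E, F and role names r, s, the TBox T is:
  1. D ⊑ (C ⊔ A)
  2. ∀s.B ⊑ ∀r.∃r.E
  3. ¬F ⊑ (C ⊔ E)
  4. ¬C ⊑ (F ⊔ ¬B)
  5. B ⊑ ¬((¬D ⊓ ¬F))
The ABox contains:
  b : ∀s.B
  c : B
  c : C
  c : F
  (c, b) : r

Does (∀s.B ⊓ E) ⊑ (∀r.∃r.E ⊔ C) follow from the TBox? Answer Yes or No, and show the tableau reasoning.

Yes

1. (∀s.B ⊓ E) ⊑ (∀r.∃r.E ⊔ C)  ⇔  ((∀s.B ⊓ E) ⊓ (∃r.∀r.¬E ⊓ ¬C)) unsat w.r.t. T
   all branches close; clash {E, ¬E} at an ∃-successor
2. Hence (∀s.B ⊓ E) ⊑ (∀r.∃r.E ⊔ C): entailed.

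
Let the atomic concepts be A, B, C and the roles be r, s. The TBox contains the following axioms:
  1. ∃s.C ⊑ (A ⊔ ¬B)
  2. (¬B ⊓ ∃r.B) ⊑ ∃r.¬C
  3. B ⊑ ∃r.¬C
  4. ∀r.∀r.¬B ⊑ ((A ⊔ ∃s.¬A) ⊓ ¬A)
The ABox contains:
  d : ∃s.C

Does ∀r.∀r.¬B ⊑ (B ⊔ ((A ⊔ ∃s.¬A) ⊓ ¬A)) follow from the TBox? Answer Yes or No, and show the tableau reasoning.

Yes

1. ∀r.∀r.¬B ⊑ (B ⊔ ((A ⊔ ∃s.¬A) ⊓ ¬A))  ⇔  (∀r.∀r.¬B ⊓ (¬B ⊓ ((¬A ⊓ ∀s.A) ⊔ A))) unsat w.r.t. T
   all branches close; clash {A, ¬A} at x₀
2. Hence ∀r.∀r.¬B ⊑ (B ⊔ ((A ⊔ ∃s.¬A) ⊓ ¬A)): entailed.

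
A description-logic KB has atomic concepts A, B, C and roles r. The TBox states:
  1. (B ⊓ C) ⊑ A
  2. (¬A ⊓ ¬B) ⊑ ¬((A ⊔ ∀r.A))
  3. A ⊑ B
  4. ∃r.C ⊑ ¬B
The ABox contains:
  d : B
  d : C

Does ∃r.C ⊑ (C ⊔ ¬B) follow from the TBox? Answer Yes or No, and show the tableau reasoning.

1. ∃r.C ⊑ (C ⊔ ¬B)  ⇔  (∃r.C ⊓ (¬C ⊓ B)) unsat w.r.t. T
   all branches close; clash {B, ¬B} at x₀
2. Hence ∃r.C ⊑ (C ⊔ ¬B): entailed.

Yes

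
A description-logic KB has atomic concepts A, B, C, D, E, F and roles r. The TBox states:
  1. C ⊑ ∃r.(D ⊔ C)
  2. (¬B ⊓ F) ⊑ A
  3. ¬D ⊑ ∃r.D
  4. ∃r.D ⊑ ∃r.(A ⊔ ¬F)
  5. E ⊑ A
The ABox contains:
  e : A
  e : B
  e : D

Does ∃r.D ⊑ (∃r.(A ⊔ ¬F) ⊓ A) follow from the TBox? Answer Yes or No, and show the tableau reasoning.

No

1. ∃r.D ⊑ (∃r.(A ⊔ ¬F) ⊓ A)  ⇔  (∃r.D ⊓ (∀r.(¬A ⊓ F) ⊔ ¬A)) unsat w.r.t. T
   apply at x₀: ∃r.D⊑∃r.(A ⊔ ¬F)
   open: L(x₀) ⊇ {B, ¬A, ¬C, ¬E, ∃r.(A ⊔ ¬F), …} (+ ∃-successors)
2. Hence ∃r.D ⊑ (∃r.(A ⊔ ¬F) ⊓ A): not entailed.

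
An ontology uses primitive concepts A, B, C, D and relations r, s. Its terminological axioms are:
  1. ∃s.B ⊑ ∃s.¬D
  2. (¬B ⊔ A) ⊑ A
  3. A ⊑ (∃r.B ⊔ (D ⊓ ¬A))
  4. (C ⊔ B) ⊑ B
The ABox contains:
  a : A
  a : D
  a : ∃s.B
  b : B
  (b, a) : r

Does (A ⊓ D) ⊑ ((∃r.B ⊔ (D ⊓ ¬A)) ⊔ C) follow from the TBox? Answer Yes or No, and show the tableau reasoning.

1. (A ⊓ D) ⊑ ((∃r.B ⊔ (D ⊓ ¬A)) ⊔ C)  ⇔  ((A ⊓ D) ⊓ ((∀r.¬B ⊓ (¬D ⊔ A)) ⊓ ¬C)) unsat w.r.t. T
   all branches close; clash {A, ¬A} at x₀
2. Hence (A ⊓ D) ⊑ ((∃r.B ⊔ (D ⊓ ¬A)) ⊔ C): entailed.

Yes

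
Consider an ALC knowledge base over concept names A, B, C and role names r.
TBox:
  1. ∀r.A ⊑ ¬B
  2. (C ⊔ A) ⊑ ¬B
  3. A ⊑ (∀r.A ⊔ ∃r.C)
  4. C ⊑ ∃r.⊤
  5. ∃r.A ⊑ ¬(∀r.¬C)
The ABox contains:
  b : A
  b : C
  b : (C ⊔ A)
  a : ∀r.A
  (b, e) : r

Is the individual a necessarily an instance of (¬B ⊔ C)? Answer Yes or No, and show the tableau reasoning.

Yes

1. a : (¬B ⊔ C)?  L(a) = {∀r.A} ∪ {(B ⊓ ¬C)}
   clash {B, ¬B} at a — a ∈ (¬B ⊔ C)
2. Hence a : (¬B ⊔ C): entailed.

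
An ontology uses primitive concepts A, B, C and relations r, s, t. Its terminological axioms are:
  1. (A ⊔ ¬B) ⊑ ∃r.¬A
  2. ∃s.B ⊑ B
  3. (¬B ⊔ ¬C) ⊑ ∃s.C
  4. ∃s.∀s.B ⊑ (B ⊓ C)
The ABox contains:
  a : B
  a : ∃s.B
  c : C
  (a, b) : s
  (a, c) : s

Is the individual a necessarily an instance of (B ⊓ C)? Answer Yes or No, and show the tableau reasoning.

No

1. a : (B ⊓ C)?  L(a) = {B, ∃s.B} ∪ {(¬B ⊔ ¬C)}
   apply at a: (¬B ⊔ ¬C)⊑∃s.C
   open: L(a) ⊇ {B, ¬A, ¬C, ∀s.∃s.¬B, ∃s.B, …} (+ ∃-successors) — a ∉ (B ⊓ C) possible
2. Hence a : (B ⊓ C): not entailed.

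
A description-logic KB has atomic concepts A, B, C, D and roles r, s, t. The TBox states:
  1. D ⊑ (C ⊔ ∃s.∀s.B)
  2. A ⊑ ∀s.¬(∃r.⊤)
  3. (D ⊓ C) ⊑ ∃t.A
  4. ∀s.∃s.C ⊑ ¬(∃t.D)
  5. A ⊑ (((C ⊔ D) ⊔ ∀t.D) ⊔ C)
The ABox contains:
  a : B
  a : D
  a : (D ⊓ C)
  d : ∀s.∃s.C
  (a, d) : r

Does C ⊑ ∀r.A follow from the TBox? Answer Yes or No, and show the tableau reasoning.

1. C ⊑ ∀r.A  ⇔  (C ⊓ ∃r.¬A) unsat w.r.t. T
   open: L(x₀) ⊇ {C, ¬A, ¬D, ∃r.¬A, ∃s.∀s.¬C} (+ ∃-successors)
2. Hence C ⊑ ∀r.A: not entailed.

No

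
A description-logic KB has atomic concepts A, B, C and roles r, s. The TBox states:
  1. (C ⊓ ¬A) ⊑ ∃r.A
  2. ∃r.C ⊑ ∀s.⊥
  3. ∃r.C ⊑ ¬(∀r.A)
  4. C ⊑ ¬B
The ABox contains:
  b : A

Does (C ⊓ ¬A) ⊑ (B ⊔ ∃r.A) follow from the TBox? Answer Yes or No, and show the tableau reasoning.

Yes

1. (C ⊓ ¬A) ⊑ (B ⊔ ∃r.A)  ⇔  ((C ⊓ ¬A) ⊓ (¬B ⊓ ∀r.¬A)) unsat w.r.t. T
   all branches close; clash {A, ¬A} at an ∃-successor
2. Hence (C ⊓ ¬A) ⊑ (B ⊔ ∃r.A): entailed.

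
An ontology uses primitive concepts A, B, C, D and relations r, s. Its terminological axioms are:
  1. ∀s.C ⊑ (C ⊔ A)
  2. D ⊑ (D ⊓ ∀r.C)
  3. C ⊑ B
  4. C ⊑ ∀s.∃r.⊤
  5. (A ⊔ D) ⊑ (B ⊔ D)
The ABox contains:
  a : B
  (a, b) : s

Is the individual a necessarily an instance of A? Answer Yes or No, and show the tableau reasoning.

1. a : A?  L(a) = {B} ∪ {¬A}
   open: L(a) ⊇ {B, ¬A, ¬C, ¬D, ∃s.¬C} (+ ∃-successors) — a ∉ A possible
2. Hence a : A: not entailed.

No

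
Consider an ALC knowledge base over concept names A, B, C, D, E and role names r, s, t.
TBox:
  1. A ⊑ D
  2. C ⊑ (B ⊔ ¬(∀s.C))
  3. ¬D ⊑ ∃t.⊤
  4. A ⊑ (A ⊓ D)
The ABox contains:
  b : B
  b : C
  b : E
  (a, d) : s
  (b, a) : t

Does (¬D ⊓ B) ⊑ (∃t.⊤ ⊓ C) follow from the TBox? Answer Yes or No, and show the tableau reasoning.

1. (¬D ⊓ B) ⊑ (∃t.⊤ ⊓ C)  ⇔  ((¬D ⊓ B) ⊓ (∀t.⊥ ⊔ ¬C)) unsat w.r.t. T
   apply at x₀: ¬D⊑∃t.⊤
   open: L(x₀) ⊇ {B, ¬A, ¬C, ¬D, ∃t.⊤} (+ ∃-successors)
2. Hence (¬D ⊓ B) ⊑ (∃t.⊤ ⊓ C): not entailed.

No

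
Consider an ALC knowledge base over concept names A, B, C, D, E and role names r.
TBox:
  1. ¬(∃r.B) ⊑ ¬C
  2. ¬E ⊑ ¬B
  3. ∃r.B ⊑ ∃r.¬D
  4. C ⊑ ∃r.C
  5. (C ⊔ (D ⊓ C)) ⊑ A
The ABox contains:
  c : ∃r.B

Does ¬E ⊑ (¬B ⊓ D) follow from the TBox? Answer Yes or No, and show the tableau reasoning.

No

1. ¬E ⊑ (¬B ⊓ D)  ⇔  (¬E ⊓ (B ⊔ ¬D)) unsat w.r.t. T
   apply at x₀: ¬E⊑¬B
   open: L(x₀) ⊇ {¬B, ¬C, ¬D, ¬E, ∀r.¬B}
2. Hence ¬E ⊑ (¬B ⊓ D): not entailed.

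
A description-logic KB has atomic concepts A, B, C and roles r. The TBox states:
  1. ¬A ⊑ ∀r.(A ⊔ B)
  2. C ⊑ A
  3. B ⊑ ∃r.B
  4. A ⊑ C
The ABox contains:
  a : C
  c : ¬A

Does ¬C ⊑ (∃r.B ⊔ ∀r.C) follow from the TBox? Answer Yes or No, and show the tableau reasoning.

1. ¬C ⊑ (∃r.B ⊔ ∀r.C)  ⇔  (¬C ⊓ (∀r.¬B ⊓ ∃r.¬C)) unsat w.r.t. T
   all branches close; clash {C, ¬C} at x₀
2. Hence ¬C ⊑ (∃r.B ⊔ ∀r.C): entailed.

Yes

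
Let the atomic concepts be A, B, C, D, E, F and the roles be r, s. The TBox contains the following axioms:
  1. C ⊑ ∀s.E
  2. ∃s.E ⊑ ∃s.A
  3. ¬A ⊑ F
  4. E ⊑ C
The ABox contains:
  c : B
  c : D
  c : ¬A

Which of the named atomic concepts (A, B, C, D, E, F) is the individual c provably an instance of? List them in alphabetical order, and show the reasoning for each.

1. c : A?  L(c) = {B, D, ¬A} ∪ {¬A}
   apply at c: ¬A⊑F
   open: L(c) ⊇ {B, D, F, ¬A, ¬C, …} — c ∉ A possible
2. c : B?  L(c) = {B, D, ¬A} ∪ {¬B}
   clash {B, ¬B} at c — c ∈ B
3. c : C?  L(c) = {B, D, ¬A} ∪ {¬C}
   apply at c: ¬A⊑F
   open: L(c) ⊇ {B, D, F, ¬A, ¬C, …} — c ∉ C possible
4. c : D?  L(c) = {B, D, ¬A} ∪ {¬D}
   clash {D, ¬D} at c — c ∈ D
5. c : E?  L(c) = {B, D, ¬A} ∪ {¬E}
   apply at c: ¬A⊑F
   open: L(c) ⊇ {B, D, F, ¬A, ¬C, …} — c ∉ E possible
6. c : F?  L(c) = {B, D, ¬A} ∪ {¬F}
   clash {F, ¬F} at c — c ∈ F
7. Entailed for c: {B, D, F}

{B, D, F}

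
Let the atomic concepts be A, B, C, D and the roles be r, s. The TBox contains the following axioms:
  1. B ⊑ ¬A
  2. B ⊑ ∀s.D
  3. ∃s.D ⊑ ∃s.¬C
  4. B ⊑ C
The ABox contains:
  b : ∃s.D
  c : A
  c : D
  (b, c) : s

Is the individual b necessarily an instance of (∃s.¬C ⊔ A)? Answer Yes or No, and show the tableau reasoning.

1. b : (∃s.¬C ⊔ A)?  L(b) = {∃s.D} ∪ {(∀s.C ⊓ ¬A)}
   clash {C, ¬C} at an ∃-successor — b ∈ (∃s.¬C ⊔ A)
2. Hence b : (∃s.¬C ⊔ A): entailed.

Yes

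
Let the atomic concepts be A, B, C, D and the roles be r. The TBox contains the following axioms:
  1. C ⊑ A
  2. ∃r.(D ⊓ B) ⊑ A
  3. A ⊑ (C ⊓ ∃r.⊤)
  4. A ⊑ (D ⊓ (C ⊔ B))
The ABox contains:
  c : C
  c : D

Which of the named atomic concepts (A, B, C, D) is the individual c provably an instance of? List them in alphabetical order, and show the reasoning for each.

1. c : A?  L(c) = {C, D} ∪ {¬A}
   clash {A, ¬A} at c — c ∈ A
2. c : B?  L(c) = {C, D} ∪ {¬B}
   apply at c: C⊑A
   open: L(c) ⊇ {A, C, D, ¬B, ∃r.⊤} (+ ∃-successors) — c ∉ B possible
3. c : C?  L(c) = {C, D} ∪ {¬C}
   clash {C, ¬C} at c — c ∈ C
4. c : D?  L(c) = {C, D} ∪ {¬D}
   clash {D, ¬D} at c — c ∈ D
5. Entailed for c: {A, C, D}

{A, C, D}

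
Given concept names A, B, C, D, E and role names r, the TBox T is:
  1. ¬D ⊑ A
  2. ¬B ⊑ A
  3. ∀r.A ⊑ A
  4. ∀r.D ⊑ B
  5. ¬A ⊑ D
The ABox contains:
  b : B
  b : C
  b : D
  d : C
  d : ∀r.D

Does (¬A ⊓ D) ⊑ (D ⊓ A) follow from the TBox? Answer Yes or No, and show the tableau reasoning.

No

1. (¬A ⊓ D) ⊑ (D ⊓ A)  ⇔  ((¬A ⊓ D) ⊓ (¬D ⊔ ¬A)) unsat w.r.t. T
   open: L(x₀) ⊇ {B, D, ¬A, ∃r.¬A} (+ ∃-successors)
2. Hence (¬A ⊓ D) ⊑ (D ⊓ A): not entailed.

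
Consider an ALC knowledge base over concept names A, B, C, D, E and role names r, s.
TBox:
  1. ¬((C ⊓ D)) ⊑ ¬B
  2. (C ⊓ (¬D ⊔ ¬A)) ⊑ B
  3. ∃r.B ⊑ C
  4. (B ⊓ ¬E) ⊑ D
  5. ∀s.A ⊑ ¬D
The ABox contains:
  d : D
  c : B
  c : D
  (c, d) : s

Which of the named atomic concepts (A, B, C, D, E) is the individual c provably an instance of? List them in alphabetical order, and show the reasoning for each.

{B, C, D}

1. c : A?  L(c) = {B, D} ∪ {¬A}
   open: L(c) ⊇ {B, C, D, ¬A, ∃s.¬A} (+ ∃-successors) — c ∉ A possible
2. c : B?  L(c) = {B, D} ∪ {¬B}
   clash {B, ¬B} at c — c ∈ B
3. c : C?  L(c) = {B, D} ∪ {¬C}
   clash {B, ¬B} at c — c ∈ C
4. c : D?  L(c) = {B, D} ∪ {¬D}
   clash {D, ¬D} at c — c ∈ D
5. c : E?  L(c) = {B, D} ∪ {¬E}
   open: L(c) ⊇ {B, C, D, ¬E, ∃s.¬A} (+ ∃-successors) — c ∉ E possible
6. Entailed for c: {B, C, D}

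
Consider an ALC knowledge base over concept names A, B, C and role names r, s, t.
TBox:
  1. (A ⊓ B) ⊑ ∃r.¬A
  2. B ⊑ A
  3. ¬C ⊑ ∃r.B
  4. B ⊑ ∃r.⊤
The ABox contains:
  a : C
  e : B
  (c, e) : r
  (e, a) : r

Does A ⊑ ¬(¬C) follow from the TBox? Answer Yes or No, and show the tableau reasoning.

No

1. A ⊑ ¬(¬C)  ⇔  (A ⊓ ¬C) unsat w.r.t. T
   apply at x₀: ¬C⊑∃r.B
   open: L(x₀) ⊇ {A, ¬B, ¬C, ∃r.B} (+ ∃-successors)
2. Hence A ⊑ ¬(¬C): not entailed.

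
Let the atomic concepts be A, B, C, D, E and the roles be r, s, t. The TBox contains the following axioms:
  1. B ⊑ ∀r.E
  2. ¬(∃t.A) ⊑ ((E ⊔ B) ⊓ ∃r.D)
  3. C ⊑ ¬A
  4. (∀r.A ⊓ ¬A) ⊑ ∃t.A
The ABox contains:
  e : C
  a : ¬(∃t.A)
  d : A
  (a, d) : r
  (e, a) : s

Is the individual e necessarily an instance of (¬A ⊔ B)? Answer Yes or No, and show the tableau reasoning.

1. e : (¬A ⊔ B)?  L(e) = {C} ∪ {(A ⊓ ¬B)}
   clash {A, ¬A} at e — e ∈ (¬A ⊔ B)
2. Hence e : (¬A ⊔ B): entailed.

Yes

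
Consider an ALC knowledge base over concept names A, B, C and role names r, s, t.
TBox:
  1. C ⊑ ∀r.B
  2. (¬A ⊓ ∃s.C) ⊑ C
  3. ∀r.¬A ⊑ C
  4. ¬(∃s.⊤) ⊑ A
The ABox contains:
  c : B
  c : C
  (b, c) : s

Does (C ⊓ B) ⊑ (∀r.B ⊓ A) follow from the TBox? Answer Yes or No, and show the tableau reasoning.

No

1. (C ⊓ B) ⊑ (∀r.B ⊓ A)  ⇔  ((C ⊓ B) ⊓ (∃r.¬B ⊔ ¬A)) unsat w.r.t. T
   apply at x₀: C⊑∀r.B
   open: L(x₀) ⊇ {B, C, ¬A, ∀r.B, ∃s.⊤} (+ ∃-successors)
2. Hence (C ⊓ B) ⊑ (∀r.B ⊓ A): not entailed.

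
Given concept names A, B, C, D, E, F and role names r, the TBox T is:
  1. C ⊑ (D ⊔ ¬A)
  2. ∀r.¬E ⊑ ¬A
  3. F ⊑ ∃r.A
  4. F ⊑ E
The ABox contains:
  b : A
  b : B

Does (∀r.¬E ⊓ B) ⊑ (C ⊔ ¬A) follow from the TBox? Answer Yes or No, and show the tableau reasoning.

1. (∀r.¬E ⊓ B) ⊑ (C ⊔ ¬A)  ⇔  ((∀r.¬E ⊓ B) ⊓ (¬C ⊓ A)) unsat w.r.t. T
   all branches close; clash {A, ¬A} at x₀
2. Hence (∀r.¬E ⊓ B) ⊑ (C ⊔ ¬A): entailed.

Yes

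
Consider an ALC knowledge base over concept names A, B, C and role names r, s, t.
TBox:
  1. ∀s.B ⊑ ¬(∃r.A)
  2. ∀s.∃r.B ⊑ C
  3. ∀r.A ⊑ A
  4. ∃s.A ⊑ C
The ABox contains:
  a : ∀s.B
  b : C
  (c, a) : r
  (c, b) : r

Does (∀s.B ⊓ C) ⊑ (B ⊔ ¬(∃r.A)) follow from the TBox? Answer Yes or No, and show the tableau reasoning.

Yes

1. (∀s.B ⊓ C) ⊑ (B ⊔ ¬(∃r.A))  ⇔  ((∀s.B ⊓ C) ⊓ (¬B ⊓ ∃r.A)) unsat w.r.t. T
   all branches close; clash {A, ¬A} at an ∃-successor
2. Hence (∀s.B ⊓ C) ⊑ (B ⊔ ¬(∃r.A)): entailed.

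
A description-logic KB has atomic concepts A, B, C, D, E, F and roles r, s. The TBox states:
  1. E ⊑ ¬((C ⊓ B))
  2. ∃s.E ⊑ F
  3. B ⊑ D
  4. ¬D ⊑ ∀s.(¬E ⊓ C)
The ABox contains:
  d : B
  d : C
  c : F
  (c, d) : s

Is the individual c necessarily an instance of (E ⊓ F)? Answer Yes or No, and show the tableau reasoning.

No

1. c : (E ⊓ F)?  L(c) = {F} ∪ {(¬E ⊔ ¬F)}
   open: L(c) ⊇ {D, F, ¬B, ¬E} — c ∉ (E ⊓ F) possible
2. Hence c : (E ⊓ F): not entailed.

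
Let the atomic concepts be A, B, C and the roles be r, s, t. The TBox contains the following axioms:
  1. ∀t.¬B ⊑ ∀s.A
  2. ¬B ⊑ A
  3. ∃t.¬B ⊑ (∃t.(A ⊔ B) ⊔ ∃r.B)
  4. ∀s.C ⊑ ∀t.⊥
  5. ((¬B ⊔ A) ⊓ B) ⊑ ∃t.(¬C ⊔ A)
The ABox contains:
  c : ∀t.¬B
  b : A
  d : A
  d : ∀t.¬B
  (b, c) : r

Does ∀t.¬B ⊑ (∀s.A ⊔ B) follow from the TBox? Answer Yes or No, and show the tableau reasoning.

1. ∀t.¬B ⊑ (∀s.A ⊔ B)  ⇔  (∀t.¬B ⊓ (∃s.¬A ⊓ ¬B)) unsat w.r.t. T
   all branches close; clash ⊥ at an ∃-successor
2. Hence ∀t.¬B ⊑ (∀s.A ⊔ B): entailed.

Yes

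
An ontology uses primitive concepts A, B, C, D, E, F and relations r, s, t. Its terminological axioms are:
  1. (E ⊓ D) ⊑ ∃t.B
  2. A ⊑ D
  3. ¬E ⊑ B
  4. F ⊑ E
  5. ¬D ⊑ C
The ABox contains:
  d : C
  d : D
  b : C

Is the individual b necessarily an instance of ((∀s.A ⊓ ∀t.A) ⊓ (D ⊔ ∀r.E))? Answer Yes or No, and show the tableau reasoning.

1. b : ((∀s.A ⊓ ∀t.A) ⊓ (D ⊔ ∀r.E))?  L(b) = {C} ∪ {((∃s.¬A ⊔ ∃t.¬A) ⊔ (¬D ⊓ ∃r.¬E))}
   open: L(b) ⊇ {C, E, ¬A, ¬D, ∃s.¬A} (+ ∃-successors) — b ∉ ((∀s.A ⊓ ∀t.A) ⊓ (D ⊔ ∀r.E)) possible
2. Hence b : ((∀s.A ⊓ ∀t.A) ⊓ (D ⊔ ∀r.E)): not entailed.

No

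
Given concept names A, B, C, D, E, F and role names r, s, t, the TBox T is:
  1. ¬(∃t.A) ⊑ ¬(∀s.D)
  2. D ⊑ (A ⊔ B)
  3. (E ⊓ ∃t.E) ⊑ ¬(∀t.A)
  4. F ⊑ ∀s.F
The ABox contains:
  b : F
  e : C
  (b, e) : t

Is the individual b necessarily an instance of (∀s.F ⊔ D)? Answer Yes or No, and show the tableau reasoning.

Yes

1. b : (∀s.F ⊔ D)?  L(b) = {F} ∪ {(∃s.¬F ⊓ ¬D)}
   clash {F, ¬F} at an ∃-successor — b ∈ (∀s.F ⊔ D)
2. Hence b : (∀s.F ⊔ D): entailed.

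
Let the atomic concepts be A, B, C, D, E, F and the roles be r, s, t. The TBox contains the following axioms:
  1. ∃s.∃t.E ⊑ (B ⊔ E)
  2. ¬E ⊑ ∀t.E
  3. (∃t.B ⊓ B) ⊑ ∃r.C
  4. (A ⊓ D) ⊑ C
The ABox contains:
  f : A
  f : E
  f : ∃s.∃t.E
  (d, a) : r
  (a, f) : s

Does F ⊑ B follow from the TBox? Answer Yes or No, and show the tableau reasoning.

1. F ⊑ B  ⇔  (F ⊓ ¬B) unsat w.r.t. T
   open: L(x₀) ⊇ {E, F, ¬A, ¬B, ∀s.∀t.¬E}
2. Hence F ⊑ B: not entailed.

No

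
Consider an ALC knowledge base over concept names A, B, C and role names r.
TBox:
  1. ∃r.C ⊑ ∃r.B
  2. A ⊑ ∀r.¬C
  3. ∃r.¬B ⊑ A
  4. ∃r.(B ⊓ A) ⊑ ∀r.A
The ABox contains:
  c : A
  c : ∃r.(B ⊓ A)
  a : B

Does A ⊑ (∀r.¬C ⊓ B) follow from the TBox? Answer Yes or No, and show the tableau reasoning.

1. A ⊑ (∀r.¬C ⊓ B)  ⇔  (A ⊓ (∃r.C ⊔ ¬B)) unsat w.r.t. T
   apply at x₀: A⊑∀r.¬C
   open: L(x₀) ⊇ {A, ¬B, ∀r.(¬B ⊔ ¬A), ∀r.¬C}
2. Hence A ⊑ (∀r.¬C ⊓ B): not entailed.

No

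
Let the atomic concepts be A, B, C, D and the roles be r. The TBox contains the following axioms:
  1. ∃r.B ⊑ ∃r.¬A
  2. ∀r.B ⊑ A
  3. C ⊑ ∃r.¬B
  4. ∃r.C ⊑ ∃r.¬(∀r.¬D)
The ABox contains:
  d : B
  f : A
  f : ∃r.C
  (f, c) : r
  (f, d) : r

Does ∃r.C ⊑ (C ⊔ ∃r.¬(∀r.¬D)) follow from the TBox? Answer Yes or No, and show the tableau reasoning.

Yes

1. ∃r.C ⊑ (C ⊔ ∃r.¬(∀r.¬D))  ⇔  (∃r.C ⊓ (¬C ⊓ ∀r.∀r.¬D)) unsat w.r.t. T
   all branches close; clash {D, ¬D} at an ∃-successor
2. Hence ∃r.C ⊑ (C ⊔ ∃r.¬(∀r.¬D)): entailed.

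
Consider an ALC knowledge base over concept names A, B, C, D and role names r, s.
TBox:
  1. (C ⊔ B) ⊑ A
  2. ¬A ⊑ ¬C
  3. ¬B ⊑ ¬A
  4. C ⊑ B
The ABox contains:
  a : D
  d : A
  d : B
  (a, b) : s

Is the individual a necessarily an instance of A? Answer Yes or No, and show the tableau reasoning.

No

1. a : A?  L(a) = {D} ∪ {¬A}
   apply at a: ¬A⊑¬C
   open: L(a) ⊇ {D, ¬A, ¬B, ¬C} — a ∉ A possible
2. Hence a : A: not entailed.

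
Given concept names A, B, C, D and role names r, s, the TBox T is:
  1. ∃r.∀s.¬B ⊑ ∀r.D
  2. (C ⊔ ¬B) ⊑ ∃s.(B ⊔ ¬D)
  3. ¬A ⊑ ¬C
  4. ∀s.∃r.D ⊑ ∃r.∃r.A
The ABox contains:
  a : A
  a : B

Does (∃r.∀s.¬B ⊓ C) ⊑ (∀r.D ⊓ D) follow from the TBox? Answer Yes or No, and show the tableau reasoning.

No

1. (∃r.∀s.¬B ⊓ C) ⊑ (∀r.D ⊓ D)  ⇔  ((∃r.∀s.¬B ⊓ C) ⊓ (∃r.¬D ⊔ ¬D)) unsat w.r.t. T
   apply at x₀: ∃r.∀s.¬B⊑∀r.D
   open: L(x₀) ⊇ {A, C, ¬D, ∀r.D, ∃r.∀s.¬B, …} (+ ∃-successors)
2. Hence (∃r.∀s.¬B ⊓ C) ⊑ (∀r.D ⊓ D): not entailed.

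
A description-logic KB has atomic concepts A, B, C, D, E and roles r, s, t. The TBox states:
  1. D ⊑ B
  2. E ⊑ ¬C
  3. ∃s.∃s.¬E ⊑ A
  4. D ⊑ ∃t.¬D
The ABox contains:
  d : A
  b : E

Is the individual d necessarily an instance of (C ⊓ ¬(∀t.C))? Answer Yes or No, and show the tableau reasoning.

1. d : (C ⊓ ¬(∀t.C))?  L(d) = {A} ∪ {(¬C ⊔ ∀t.C)}
   open: L(d) ⊇ {A, ¬C, ¬D} — d ∉ (C ⊓ ¬(∀t.C)) possible
2. Hence d : (C ⊓ ¬(∀t.C)): not entailed.

No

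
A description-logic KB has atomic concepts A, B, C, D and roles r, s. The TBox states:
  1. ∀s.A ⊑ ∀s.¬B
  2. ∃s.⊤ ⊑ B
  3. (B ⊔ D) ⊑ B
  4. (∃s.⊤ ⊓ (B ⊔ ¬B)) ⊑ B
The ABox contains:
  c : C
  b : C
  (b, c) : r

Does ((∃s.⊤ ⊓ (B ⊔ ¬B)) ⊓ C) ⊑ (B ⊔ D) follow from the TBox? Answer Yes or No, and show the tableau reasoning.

Yes

1. ((∃s.⊤ ⊓ (B ⊔ ¬B)) ⊓ C) ⊑ (B ⊔ D)  ⇔  (((∃s.⊤ ⊓ (B ⊔ ¬B)) ⊓ C) ⊓ (¬B ⊓ ¬D)) unsat w.r.t. T
   all branches close; clash {B, ¬B} at x₀
2. Hence ((∃s.⊤ ⊓ (B ⊔ ¬B)) ⊓ C) ⊑ (B ⊔ D): entailed.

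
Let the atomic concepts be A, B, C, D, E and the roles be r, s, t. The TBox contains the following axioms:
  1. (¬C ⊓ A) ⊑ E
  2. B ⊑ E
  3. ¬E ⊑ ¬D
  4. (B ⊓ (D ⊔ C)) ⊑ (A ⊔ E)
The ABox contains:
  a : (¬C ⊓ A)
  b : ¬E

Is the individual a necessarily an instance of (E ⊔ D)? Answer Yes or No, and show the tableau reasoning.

Yes

1. a : (E ⊔ D)?  L(a) = {(¬C ⊓ A)} ∪ {(¬E ⊓ ¬D)}
   clash {E, ¬E} at a — a ∈ (E ⊔ D)
2. Hence a : (E ⊔ D): entailed.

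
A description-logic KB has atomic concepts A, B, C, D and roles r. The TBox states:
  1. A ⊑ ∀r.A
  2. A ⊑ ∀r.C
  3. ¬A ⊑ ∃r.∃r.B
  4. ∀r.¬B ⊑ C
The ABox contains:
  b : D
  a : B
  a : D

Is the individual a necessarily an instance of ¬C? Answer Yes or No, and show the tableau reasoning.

1. a : ¬C?  L(a) = {B, D} ∪ {C}
   open: L(a) ⊇ {B, C, D, ¬A, ∃r.∃r.B} (+ ∃-successors) — a ∉ ¬C possible
2. Hence a : ¬C: not entailed.

No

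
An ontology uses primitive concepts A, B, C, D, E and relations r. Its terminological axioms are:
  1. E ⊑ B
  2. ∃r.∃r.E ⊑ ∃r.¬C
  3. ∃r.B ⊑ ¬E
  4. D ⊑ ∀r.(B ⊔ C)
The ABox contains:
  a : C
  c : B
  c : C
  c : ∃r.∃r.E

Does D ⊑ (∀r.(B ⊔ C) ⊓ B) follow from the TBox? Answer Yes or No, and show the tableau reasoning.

1. D ⊑ (∀r.(B ⊔ C) ⊓ B)  ⇔  (D ⊓ (∃r.(¬B ⊓ ¬C) ⊔ ¬B)) unsat w.r.t. T
   apply at x₀: D⊑∀r.(B ⊔ C)
   open: L(x₀) ⊇ {D, ¬B, ¬E, ∀r.(B ⊔ C), ∀r.∀r.¬E}
2. Hence D ⊑ (∀r.(B ⊔ C) ⊓ B): not entailed.

No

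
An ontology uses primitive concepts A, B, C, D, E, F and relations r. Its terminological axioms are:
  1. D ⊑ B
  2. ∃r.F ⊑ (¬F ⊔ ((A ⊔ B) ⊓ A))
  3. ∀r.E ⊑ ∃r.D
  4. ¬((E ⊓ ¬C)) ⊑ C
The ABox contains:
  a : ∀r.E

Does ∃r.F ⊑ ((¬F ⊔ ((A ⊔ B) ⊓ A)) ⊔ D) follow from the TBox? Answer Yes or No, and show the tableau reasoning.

Yes

1. ∃r.F ⊑ ((¬F ⊔ ((A ⊔ B) ⊓ A)) ⊔ D)  ⇔  (∃r.F ⊓ ((F ⊓ ((¬A ⊓ ¬B) ⊔ ¬A)) ⊓ ¬D)) unsat w.r.t. T
   all branches close; clash {A, ¬A} at x₀
2. Hence ∃r.F ⊑ ((¬F ⊔ ((A ⊔ B) ⊓ A)) ⊔ D): entailed.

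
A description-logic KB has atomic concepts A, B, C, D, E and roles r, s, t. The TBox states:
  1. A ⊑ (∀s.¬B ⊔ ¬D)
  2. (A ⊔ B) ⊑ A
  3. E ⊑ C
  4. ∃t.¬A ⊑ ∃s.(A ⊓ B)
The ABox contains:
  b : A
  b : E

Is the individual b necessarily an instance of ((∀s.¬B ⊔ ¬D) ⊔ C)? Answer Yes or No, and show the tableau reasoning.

1. b : ((∀s.¬B ⊔ ¬D) ⊔ C)?  L(b) = {A, E} ∪ {((∃s.B ⊓ D) ⊓ ¬C)}
   clash {C, ¬C} at b — b ∈ ((∀s.¬B ⊔ ¬D) ⊔ C)
2. Hence b : ((∀s.¬B ⊔ ¬D) ⊔ C): entailed.

Yes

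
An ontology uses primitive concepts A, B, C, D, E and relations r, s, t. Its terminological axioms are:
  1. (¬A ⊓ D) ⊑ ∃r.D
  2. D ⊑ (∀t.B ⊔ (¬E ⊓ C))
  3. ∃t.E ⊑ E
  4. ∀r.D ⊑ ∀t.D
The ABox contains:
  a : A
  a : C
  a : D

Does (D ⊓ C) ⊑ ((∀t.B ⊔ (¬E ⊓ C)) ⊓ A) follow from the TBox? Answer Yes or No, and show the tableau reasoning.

1. (D ⊓ C) ⊑ ((∀t.B ⊔ (¬E ⊓ C)) ⊓ A)  ⇔  ((D ⊓ C) ⊓ ((∃t.¬B ⊓ (E ⊔ ¬C)) ⊔ ¬A)) unsat w.r.t. T
   apply at x₀: D⊑(∀t.B ⊔ (¬E ⊓ C))
   open: L(x₀) ⊇ {C, D, ¬A, ∀t.B, ∀t.¬E, …} (+ ∃-successors)
2. Hence (D ⊓ C) ⊑ ((∀t.B ⊔ (¬E ⊓ C)) ⊓ A): not entailed.

No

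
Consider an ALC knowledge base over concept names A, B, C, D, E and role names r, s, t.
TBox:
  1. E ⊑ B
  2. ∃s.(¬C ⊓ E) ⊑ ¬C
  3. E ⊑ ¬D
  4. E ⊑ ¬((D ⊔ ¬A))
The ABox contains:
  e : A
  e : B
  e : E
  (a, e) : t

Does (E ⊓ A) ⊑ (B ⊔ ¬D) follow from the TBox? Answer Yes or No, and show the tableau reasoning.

1. (E ⊓ A) ⊑ (B ⊔ ¬D)  ⇔  ((E ⊓ A) ⊓ (¬B ⊓ D)) unsat w.r.t. T
   all branches close; clash {B, ¬B} at x₀
2. Hence (E ⊓ A) ⊑ (B ⊔ ¬D): entailed.

Yes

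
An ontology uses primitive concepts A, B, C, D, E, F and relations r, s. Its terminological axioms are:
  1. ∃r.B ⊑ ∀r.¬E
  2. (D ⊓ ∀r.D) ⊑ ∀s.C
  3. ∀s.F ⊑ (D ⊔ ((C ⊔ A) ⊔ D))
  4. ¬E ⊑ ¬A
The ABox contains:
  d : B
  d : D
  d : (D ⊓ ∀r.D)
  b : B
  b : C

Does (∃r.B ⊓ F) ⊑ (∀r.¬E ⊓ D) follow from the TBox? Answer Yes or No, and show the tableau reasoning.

No

1. (∃r.B ⊓ F) ⊑ (∀r.¬E ⊓ D)  ⇔  ((∃r.B ⊓ F) ⊓ (∃r.E ⊔ ¬D)) unsat w.r.t. T
   apply at x₀: ∃r.B⊑∀r.¬E
   open: L(x₀) ⊇ {E, F, ¬D, ∀r.¬E, ∃r.B, …} (+ ∃-successors)
2. Hence (∃r.B ⊓ F) ⊑ (∀r.¬E ⊓ D): not entailed.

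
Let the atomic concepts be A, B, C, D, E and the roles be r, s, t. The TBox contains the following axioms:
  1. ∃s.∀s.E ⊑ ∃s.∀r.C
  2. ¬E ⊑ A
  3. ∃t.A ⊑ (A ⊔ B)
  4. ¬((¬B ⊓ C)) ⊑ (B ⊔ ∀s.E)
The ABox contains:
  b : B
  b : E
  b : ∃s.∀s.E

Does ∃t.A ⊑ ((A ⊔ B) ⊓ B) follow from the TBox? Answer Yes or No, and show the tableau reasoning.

No

1. ∃t.A ⊑ ((A ⊔ B) ⊓ B)  ⇔  (∃t.A ⊓ ((¬A ⊓ ¬B) ⊔ ¬B)) unsat w.r.t. T
   apply at x₀: ∃t.A⊑(A ⊔ B)
   open: L(x₀) ⊇ {A, C, E, ¬B, ∀s.∃s.¬E, …} (+ ∃-successors)
2. Hence ∃t.A ⊑ ((A ⊔ B) ⊓ B): not entailed.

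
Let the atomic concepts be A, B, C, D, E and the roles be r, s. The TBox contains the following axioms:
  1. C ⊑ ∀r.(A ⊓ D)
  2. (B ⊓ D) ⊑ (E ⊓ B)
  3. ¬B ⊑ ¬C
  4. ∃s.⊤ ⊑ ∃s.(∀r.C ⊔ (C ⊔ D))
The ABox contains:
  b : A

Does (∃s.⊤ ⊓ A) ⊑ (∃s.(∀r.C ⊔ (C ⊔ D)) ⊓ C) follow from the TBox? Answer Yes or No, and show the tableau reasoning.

1. (∃s.⊤ ⊓ A) ⊑ (∃s.(∀r.C ⊔ (C ⊔ D)) ⊓ C)  ⇔  ((∃s.⊤ ⊓ A) ⊓ (∀s.(∃r.¬C ⊓ (¬C ⊓ ¬D)) ⊔ ¬C)) unsat w.r.t. T
   apply at x₀: ∃s.⊤⊑∃s.(∀r.C ⊔ (C ⊔ D))
   open: L(x₀) ⊇ {A, B, ¬C, ¬D, ∃s.(∀r.C ⊔ (C ⊔ D)), …} (+ ∃-successors)
2. Hence (∃s.⊤ ⊓ A) ⊑ (∃s.(∀r.C ⊔ (C ⊔ D)) ⊓ C): not entailed.

No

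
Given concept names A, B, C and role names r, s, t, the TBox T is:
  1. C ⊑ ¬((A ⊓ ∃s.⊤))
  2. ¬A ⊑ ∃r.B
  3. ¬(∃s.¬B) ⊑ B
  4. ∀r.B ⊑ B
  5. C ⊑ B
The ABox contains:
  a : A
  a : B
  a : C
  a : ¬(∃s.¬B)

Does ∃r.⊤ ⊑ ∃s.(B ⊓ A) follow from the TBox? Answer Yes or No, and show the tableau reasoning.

1. ∃r.⊤ ⊑ ∃s.(B ⊓ A)  ⇔  (∃r.⊤ ⊓ ∀s.(¬B ⊔ ¬A)) unsat w.r.t. T
   open: L(x₀) ⊇ {A, ¬C, ∀s.(¬B ⊔ ¬A), ∃r.¬B, ∃r.⊤, …} (+ ∃-successors)
2. Hence ∃r.⊤ ⊑ ∃s.(B ⊓ A): not entailed.

No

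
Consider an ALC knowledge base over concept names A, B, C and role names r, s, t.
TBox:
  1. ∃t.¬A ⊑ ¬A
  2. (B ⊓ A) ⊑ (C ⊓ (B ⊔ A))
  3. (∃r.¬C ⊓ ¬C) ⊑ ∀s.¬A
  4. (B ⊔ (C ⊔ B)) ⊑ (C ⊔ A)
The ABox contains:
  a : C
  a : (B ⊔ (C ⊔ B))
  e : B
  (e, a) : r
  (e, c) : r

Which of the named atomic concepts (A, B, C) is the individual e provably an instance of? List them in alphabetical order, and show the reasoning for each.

1. e : A?  L(e) = {B} ∪ {¬A}
   open: L(e) ⊇ {B, C, ¬A, ∀r.C} — e ∉ A possible
2. e : B?  L(e) = {B} ∪ {¬B}
   clash {B, ¬B} at e — e ∈ B
3. e : C?  L(e) = {B} ∪ {¬C}
   clash {C, ¬C} at e — e ∈ C
4. Entailed for e: {B, C}

{B, C}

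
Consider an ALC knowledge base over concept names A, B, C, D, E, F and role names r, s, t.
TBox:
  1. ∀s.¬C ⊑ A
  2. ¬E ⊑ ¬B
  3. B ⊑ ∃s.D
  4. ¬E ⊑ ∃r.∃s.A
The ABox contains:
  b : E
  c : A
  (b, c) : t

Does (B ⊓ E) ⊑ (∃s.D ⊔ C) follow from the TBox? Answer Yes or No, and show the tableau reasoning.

1. (B ⊓ E) ⊑ (∃s.D ⊔ C)  ⇔  ((B ⊓ E) ⊓ (∀s.¬D ⊓ ¬C)) unsat w.r.t. T
   all branches close; clash {D, ¬D} at an ∃-successor
2. Hence (B ⊓ E) ⊑ (∃s.D ⊔ C): entailed.

Yes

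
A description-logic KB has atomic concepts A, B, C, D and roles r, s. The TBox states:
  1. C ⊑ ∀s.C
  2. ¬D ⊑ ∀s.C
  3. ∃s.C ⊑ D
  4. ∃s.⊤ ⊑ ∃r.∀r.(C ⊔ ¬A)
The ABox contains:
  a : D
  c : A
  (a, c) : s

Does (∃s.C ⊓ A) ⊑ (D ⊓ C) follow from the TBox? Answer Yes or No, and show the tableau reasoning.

1. (∃s.C ⊓ A) ⊑ (D ⊓ C)  ⇔  ((∃s.C ⊓ A) ⊓ (¬D ⊔ ¬C)) unsat w.r.t. T
   apply at x₀: ∃s.C⊑D
   open: L(x₀) ⊇ {A, D, ¬C, ∃r.∀r.(C ⊔ ¬A), ∃s.C} (+ ∃-successors)
2. Hence (∃s.C ⊓ A) ⊑ (D ⊓ C): not entailed.

No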